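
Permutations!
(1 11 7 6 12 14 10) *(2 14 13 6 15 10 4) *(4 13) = (1 11 7 15 10)(2 14 13 6 12 4) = [0, 11, 14, 3, 2, 5, 12, 15, 8, 9, 1, 7, 4, 6, 13, 10]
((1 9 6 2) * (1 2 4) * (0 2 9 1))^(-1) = (0 4 6 9 2)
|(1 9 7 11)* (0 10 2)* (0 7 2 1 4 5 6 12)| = 11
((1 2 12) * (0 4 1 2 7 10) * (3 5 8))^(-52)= (12)(0 7 4 10 1)(3 8 5)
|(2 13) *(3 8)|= |(2 13)(3 8)|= 2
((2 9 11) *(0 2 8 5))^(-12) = ((0 2 9 11 8 5))^(-12) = (11)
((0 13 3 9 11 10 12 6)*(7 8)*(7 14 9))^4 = (0 8 10 13 14 12 3 9 6 7 11)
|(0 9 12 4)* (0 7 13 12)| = |(0 9)(4 7 13 12)| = 4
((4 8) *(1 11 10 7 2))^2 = ((1 11 10 7 2)(4 8))^2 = (1 10 2 11 7)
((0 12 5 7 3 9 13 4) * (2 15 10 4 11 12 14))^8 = ((0 14 2 15 10 4)(3 9 13 11 12 5 7))^8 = (0 2 10)(3 9 13 11 12 5 7)(4 14 15)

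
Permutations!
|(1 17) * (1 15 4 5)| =|(1 17 15 4 5)| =5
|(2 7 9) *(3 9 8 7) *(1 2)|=|(1 2 3 9)(7 8)|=4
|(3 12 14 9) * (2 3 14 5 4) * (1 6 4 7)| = 8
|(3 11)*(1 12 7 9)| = |(1 12 7 9)(3 11)| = 4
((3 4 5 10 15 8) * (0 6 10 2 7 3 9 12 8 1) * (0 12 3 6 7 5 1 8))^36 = (0 10 9 1 7 15 3 12 6 8 4)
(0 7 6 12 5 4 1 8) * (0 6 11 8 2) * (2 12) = (0 7 11 8 6 2)(1 12 5 4) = [7, 12, 0, 3, 1, 4, 2, 11, 6, 9, 10, 8, 5]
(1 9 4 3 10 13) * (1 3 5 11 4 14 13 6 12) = (1 9 14 13 3 10 6 12)(4 5 11) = [0, 9, 2, 10, 5, 11, 12, 7, 8, 14, 6, 4, 1, 3, 13]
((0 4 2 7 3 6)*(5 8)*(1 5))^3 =(8)(0 7)(2 6)(3 4)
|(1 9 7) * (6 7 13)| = 5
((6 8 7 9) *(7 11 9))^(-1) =(6 9 11 8)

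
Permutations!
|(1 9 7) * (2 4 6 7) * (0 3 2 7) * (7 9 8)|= 15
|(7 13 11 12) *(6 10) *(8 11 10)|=|(6 8 11 12 7 13 10)|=7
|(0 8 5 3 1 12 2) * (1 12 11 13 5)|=9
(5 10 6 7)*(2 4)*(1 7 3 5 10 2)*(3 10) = (1 7 3 5 2 4)(6 10) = [0, 7, 4, 5, 1, 2, 10, 3, 8, 9, 6]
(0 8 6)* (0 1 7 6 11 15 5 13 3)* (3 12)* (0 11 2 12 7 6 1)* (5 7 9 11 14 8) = (0 5 13 9 11 15 7 1 6)(2 12 3 14 8) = [5, 6, 12, 14, 4, 13, 0, 1, 2, 11, 10, 15, 3, 9, 8, 7]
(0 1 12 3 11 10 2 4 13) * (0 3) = [1, 12, 4, 11, 13, 5, 6, 7, 8, 9, 2, 10, 0, 3] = (0 1 12)(2 4 13 3 11 10)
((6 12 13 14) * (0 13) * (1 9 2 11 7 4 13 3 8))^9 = (0 13 2 3 14 11 8 6 7 1 12 4 9) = ((0 3 8 1 9 2 11 7 4 13 14 6 12))^9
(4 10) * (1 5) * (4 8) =(1 5)(4 10 8) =[0, 5, 2, 3, 10, 1, 6, 7, 4, 9, 8]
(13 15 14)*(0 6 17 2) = (0 6 17 2)(13 15 14) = [6, 1, 0, 3, 4, 5, 17, 7, 8, 9, 10, 11, 12, 15, 13, 14, 16, 2]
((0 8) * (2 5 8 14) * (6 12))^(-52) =(0 5 14 8 2)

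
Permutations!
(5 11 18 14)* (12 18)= (5 11 12 18 14)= [0, 1, 2, 3, 4, 11, 6, 7, 8, 9, 10, 12, 18, 13, 5, 15, 16, 17, 14]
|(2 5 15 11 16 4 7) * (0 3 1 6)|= |(0 3 1 6)(2 5 15 11 16 4 7)|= 28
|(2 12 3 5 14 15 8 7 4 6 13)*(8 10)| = 12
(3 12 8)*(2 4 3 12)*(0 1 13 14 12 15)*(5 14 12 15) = (0 1 13 12 8 5 14 15)(2 4 3) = [1, 13, 4, 2, 3, 14, 6, 7, 5, 9, 10, 11, 8, 12, 15, 0]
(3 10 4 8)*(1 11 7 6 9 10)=(1 11 7 6 9 10 4 8 3)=[0, 11, 2, 1, 8, 5, 9, 6, 3, 10, 4, 7]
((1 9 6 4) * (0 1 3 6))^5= (0 9 1)(3 4 6)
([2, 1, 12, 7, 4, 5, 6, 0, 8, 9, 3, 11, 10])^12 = [0, 1, 2, 3, 4, 5, 6, 7, 8, 9, 10, 11, 12]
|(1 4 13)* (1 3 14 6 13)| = 4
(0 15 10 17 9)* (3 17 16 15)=(0 3 17 9)(10 16 15)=[3, 1, 2, 17, 4, 5, 6, 7, 8, 0, 16, 11, 12, 13, 14, 10, 15, 9]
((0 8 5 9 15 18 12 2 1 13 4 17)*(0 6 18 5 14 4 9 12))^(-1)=((0 8 14 4 17 6 18)(1 13 9 15 5 12 2))^(-1)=(0 18 6 17 4 14 8)(1 2 12 5 15 9 13)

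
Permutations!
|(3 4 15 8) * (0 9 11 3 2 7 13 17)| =|(0 9 11 3 4 15 8 2 7 13 17)| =11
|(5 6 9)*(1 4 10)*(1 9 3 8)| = 8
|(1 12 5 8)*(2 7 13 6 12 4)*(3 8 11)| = 11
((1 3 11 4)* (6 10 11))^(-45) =(1 10)(3 11)(4 6)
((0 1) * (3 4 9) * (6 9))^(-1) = (0 1)(3 9 6 4)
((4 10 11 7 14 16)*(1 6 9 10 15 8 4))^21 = ((1 6 9 10 11 7 14 16)(4 15 8))^21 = (1 7 9 16 11 6 14 10)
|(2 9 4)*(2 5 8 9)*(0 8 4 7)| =4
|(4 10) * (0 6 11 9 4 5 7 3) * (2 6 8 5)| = 30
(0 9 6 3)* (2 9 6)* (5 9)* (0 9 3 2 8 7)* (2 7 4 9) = (0 6 7)(2 5 3)(4 9 8) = [6, 1, 5, 2, 9, 3, 7, 0, 4, 8]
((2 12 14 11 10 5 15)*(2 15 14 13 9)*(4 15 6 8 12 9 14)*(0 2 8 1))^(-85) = ((0 2 9 8 12 13 14 11 10 5 4 15 6 1))^(-85) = (0 1 6 15 4 5 10 11 14 13 12 8 9 2)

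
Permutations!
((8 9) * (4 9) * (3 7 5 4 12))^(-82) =((3 7 5 4 9 8 12))^(-82) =(3 5 9 12 7 4 8)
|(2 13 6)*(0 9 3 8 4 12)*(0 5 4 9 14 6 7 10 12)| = |(0 14 6 2 13 7 10 12 5 4)(3 8 9)| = 30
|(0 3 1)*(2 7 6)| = 3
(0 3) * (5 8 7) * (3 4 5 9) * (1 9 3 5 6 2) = (0 4 6 2 1 9 5 8 7 3) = [4, 9, 1, 0, 6, 8, 2, 3, 7, 5]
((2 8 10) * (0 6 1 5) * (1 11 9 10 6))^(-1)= (0 5 1)(2 10 9 11 6 8)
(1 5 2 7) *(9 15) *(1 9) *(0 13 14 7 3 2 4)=(0 13 14 7 9 15 1 5 4)(2 3)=[13, 5, 3, 2, 0, 4, 6, 9, 8, 15, 10, 11, 12, 14, 7, 1]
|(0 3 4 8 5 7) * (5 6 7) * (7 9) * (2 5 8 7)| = 20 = |(0 3 4 7)(2 5 8 6 9)|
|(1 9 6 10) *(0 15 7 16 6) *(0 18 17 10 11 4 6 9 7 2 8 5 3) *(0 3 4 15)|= 7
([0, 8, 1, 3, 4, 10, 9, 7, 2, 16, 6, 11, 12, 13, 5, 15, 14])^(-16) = [0, 2, 8, 3, 4, 6, 16, 7, 1, 14, 9, 11, 12, 13, 10, 15, 5]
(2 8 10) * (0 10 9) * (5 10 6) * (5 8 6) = [5, 1, 6, 3, 4, 10, 8, 7, 9, 0, 2] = (0 5 10 2 6 8 9)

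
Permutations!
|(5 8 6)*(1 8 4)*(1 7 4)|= |(1 8 6 5)(4 7)|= 4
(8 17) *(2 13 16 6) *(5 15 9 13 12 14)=(2 12 14 5 15 9 13 16 6)(8 17)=[0, 1, 12, 3, 4, 15, 2, 7, 17, 13, 10, 11, 14, 16, 5, 9, 6, 8]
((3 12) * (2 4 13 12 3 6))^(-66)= ((2 4 13 12 6))^(-66)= (2 6 12 13 4)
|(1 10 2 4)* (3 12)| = |(1 10 2 4)(3 12)| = 4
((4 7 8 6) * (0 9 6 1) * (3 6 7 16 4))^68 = ((0 9 7 8 1)(3 6)(4 16))^68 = (16)(0 8 9 1 7)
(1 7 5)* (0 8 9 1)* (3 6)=(0 8 9 1 7 5)(3 6)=[8, 7, 2, 6, 4, 0, 3, 5, 9, 1]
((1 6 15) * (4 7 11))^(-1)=(1 15 6)(4 11 7)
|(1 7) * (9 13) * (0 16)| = 2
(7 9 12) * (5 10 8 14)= (5 10 8 14)(7 9 12)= [0, 1, 2, 3, 4, 10, 6, 9, 14, 12, 8, 11, 7, 13, 5]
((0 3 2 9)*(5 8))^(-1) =(0 9 2 3)(5 8)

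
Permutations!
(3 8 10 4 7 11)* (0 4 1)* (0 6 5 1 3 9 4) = (1 6 5)(3 8 10)(4 7 11 9) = [0, 6, 2, 8, 7, 1, 5, 11, 10, 4, 3, 9]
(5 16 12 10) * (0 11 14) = (0 11 14)(5 16 12 10) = [11, 1, 2, 3, 4, 16, 6, 7, 8, 9, 5, 14, 10, 13, 0, 15, 12]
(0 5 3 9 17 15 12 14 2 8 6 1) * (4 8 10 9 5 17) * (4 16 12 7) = (0 17 15 7 4 8 6 1)(2 10 9 16 12 14)(3 5) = [17, 0, 10, 5, 8, 3, 1, 4, 6, 16, 9, 11, 14, 13, 2, 7, 12, 15]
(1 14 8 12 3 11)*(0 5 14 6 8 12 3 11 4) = [5, 6, 2, 4, 0, 14, 8, 7, 3, 9, 10, 1, 11, 13, 12] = (0 5 14 12 11 1 6 8 3 4)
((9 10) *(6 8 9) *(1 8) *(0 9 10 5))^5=(0 5 9)(1 8 10 6)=((0 9 5)(1 8 10 6))^5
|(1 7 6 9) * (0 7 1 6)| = 2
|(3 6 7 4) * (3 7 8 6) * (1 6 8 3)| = 6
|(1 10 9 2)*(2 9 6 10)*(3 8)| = |(1 2)(3 8)(6 10)| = 2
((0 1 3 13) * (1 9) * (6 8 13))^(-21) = ((0 9 1 3 6 8 13))^(-21) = (13)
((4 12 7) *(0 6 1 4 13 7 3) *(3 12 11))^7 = ((0 6 1 4 11 3)(7 13))^7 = (0 6 1 4 11 3)(7 13)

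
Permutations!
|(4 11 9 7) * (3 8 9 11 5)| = 6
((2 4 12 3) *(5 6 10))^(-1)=((2 4 12 3)(5 6 10))^(-1)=(2 3 12 4)(5 10 6)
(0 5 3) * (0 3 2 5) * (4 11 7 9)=(2 5)(4 11 7 9)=[0, 1, 5, 3, 11, 2, 6, 9, 8, 4, 10, 7]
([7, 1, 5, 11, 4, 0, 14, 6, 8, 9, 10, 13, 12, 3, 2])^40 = [2, 1, 6, 11, 4, 14, 0, 5, 8, 9, 10, 13, 12, 3, 7]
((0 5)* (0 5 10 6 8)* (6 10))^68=(10)(0 8 6)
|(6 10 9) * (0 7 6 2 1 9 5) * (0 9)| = 8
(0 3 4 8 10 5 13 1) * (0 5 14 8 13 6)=(0 3 4 13 1 5 6)(8 10 14)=[3, 5, 2, 4, 13, 6, 0, 7, 10, 9, 14, 11, 12, 1, 8]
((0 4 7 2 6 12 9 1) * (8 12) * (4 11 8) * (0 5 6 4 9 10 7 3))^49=(0 10 3 12 4 8 2 11 7)(1 5 6 9)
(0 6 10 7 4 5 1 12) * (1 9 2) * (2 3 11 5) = (0 6 10 7 4 2 1 12)(3 11 5 9) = [6, 12, 1, 11, 2, 9, 10, 4, 8, 3, 7, 5, 0]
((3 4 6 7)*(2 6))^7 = (2 7 4 6 3)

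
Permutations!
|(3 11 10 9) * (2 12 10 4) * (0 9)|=8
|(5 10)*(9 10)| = 3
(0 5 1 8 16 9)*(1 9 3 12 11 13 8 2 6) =(0 5 9)(1 2 6)(3 12 11 13 8 16) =[5, 2, 6, 12, 4, 9, 1, 7, 16, 0, 10, 13, 11, 8, 14, 15, 3]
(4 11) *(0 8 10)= (0 8 10)(4 11)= [8, 1, 2, 3, 11, 5, 6, 7, 10, 9, 0, 4]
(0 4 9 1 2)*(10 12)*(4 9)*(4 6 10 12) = [9, 2, 0, 3, 6, 5, 10, 7, 8, 1, 4, 11, 12] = (12)(0 9 1 2)(4 6 10)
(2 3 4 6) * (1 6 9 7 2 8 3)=(1 6 8 3 4 9 7 2)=[0, 6, 1, 4, 9, 5, 8, 2, 3, 7]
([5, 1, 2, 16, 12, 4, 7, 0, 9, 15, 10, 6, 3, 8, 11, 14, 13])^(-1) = (0 7 6 11 14 15 9 8 13 16 3 12 4 5)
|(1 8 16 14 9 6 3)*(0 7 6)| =|(0 7 6 3 1 8 16 14 9)| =9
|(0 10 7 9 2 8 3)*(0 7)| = |(0 10)(2 8 3 7 9)| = 10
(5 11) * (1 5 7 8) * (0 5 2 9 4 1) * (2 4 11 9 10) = (0 5 9 11 7 8)(1 4)(2 10) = [5, 4, 10, 3, 1, 9, 6, 8, 0, 11, 2, 7]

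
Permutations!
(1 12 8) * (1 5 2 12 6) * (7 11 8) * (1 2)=(1 6 2 12 7 11 8 5)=[0, 6, 12, 3, 4, 1, 2, 11, 5, 9, 10, 8, 7]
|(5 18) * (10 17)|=|(5 18)(10 17)|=2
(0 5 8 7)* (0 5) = (5 8 7) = [0, 1, 2, 3, 4, 8, 6, 5, 7]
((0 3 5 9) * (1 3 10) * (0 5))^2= ((0 10 1 3)(5 9))^2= (0 1)(3 10)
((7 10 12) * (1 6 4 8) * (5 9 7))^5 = (12)(1 6 4 8)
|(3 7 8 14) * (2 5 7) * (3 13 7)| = 12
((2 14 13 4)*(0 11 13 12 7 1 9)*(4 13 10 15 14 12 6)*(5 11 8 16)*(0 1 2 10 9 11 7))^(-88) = ((0 8 16 5 7 2 12)(1 11 9)(4 10 15 14 6))^(-88) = (0 5 12 16 2 8 7)(1 9 11)(4 15 6 10 14)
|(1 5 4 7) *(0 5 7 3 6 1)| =|(0 5 4 3 6 1 7)| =7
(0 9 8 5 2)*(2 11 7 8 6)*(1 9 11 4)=(0 11 7 8 5 4 1 9 6 2)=[11, 9, 0, 3, 1, 4, 2, 8, 5, 6, 10, 7]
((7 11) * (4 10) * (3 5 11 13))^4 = (3 13 7 11 5)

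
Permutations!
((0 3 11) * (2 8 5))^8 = (0 11 3)(2 5 8)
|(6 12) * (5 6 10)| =4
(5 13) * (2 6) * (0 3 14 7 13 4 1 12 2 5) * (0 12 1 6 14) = (0 3)(2 14 7 13 12)(4 6 5) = [3, 1, 14, 0, 6, 4, 5, 13, 8, 9, 10, 11, 2, 12, 7]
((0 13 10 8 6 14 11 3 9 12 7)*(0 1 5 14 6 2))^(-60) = (1 3)(5 9)(7 11)(12 14)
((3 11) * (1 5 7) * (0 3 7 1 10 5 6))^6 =((0 3 11 7 10 5 1 6))^6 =(0 1 10 11)(3 6 5 7)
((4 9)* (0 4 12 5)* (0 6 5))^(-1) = (0 12 9 4)(5 6)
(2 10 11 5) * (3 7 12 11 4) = (2 10 4 3 7 12 11 5) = [0, 1, 10, 7, 3, 2, 6, 12, 8, 9, 4, 5, 11]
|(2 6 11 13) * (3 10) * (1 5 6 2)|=10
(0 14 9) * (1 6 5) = [14, 6, 2, 3, 4, 1, 5, 7, 8, 0, 10, 11, 12, 13, 9] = (0 14 9)(1 6 5)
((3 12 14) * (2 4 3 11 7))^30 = ((2 4 3 12 14 11 7))^30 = (2 3 14 7 4 12 11)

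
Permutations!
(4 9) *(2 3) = (2 3)(4 9) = [0, 1, 3, 2, 9, 5, 6, 7, 8, 4]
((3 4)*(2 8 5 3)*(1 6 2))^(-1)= ((1 6 2 8 5 3 4))^(-1)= (1 4 3 5 8 2 6)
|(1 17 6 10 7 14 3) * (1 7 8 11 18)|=21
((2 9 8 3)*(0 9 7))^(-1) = ((0 9 8 3 2 7))^(-1) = (0 7 2 3 8 9)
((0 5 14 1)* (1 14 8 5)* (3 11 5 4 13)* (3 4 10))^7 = ((14)(0 1)(3 11 5 8 10)(4 13))^7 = (14)(0 1)(3 5 10 11 8)(4 13)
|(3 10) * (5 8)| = |(3 10)(5 8)| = 2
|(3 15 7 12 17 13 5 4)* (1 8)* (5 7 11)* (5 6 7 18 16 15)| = 18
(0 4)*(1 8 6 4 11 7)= (0 11 7 1 8 6 4)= [11, 8, 2, 3, 0, 5, 4, 1, 6, 9, 10, 7]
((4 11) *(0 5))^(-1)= (0 5)(4 11)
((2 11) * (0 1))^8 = (11)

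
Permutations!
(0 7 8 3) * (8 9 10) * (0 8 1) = (0 7 9 10 1)(3 8) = [7, 0, 2, 8, 4, 5, 6, 9, 3, 10, 1]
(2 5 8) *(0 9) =(0 9)(2 5 8) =[9, 1, 5, 3, 4, 8, 6, 7, 2, 0]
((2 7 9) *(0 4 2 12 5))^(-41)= ((0 4 2 7 9 12 5))^(-41)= (0 4 2 7 9 12 5)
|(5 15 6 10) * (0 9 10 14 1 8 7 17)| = 11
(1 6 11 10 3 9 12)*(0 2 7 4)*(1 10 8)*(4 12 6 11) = (0 2 7 12 10 3 9 6 4)(1 11 8) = [2, 11, 7, 9, 0, 5, 4, 12, 1, 6, 3, 8, 10]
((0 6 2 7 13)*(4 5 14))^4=(0 13 7 2 6)(4 5 14)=((0 6 2 7 13)(4 5 14))^4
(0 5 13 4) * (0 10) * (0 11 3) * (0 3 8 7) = [5, 1, 2, 3, 10, 13, 6, 0, 7, 9, 11, 8, 12, 4] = (0 5 13 4 10 11 8 7)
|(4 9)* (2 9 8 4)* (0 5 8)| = 4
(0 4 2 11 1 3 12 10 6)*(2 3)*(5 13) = [4, 2, 11, 12, 3, 13, 0, 7, 8, 9, 6, 1, 10, 5] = (0 4 3 12 10 6)(1 2 11)(5 13)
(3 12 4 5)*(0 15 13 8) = [15, 1, 2, 12, 5, 3, 6, 7, 0, 9, 10, 11, 4, 8, 14, 13] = (0 15 13 8)(3 12 4 5)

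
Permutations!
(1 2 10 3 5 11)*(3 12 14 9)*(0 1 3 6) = (0 1 2 10 12 14 9 6)(3 5 11) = [1, 2, 10, 5, 4, 11, 0, 7, 8, 6, 12, 3, 14, 13, 9]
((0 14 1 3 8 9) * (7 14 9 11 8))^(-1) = ((0 9)(1 3 7 14)(8 11))^(-1) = (0 9)(1 14 7 3)(8 11)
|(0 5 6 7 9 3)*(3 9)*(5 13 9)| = 7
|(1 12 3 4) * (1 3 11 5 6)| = |(1 12 11 5 6)(3 4)| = 10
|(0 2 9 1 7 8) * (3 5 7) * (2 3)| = 15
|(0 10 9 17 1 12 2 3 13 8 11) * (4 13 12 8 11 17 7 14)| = |(0 10 9 7 14 4 13 11)(1 8 17)(2 3 12)| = 24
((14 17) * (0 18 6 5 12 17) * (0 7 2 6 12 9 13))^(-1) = (0 13 9 5 6 2 7 14 17 12 18)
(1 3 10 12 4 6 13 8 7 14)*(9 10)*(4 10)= (1 3 9 4 6 13 8 7 14)(10 12)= [0, 3, 2, 9, 6, 5, 13, 14, 7, 4, 12, 11, 10, 8, 1]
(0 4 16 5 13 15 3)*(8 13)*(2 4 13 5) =(0 13 15 3)(2 4 16)(5 8) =[13, 1, 4, 0, 16, 8, 6, 7, 5, 9, 10, 11, 12, 15, 14, 3, 2]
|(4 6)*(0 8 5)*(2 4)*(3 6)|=12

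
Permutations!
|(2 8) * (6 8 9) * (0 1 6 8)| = |(0 1 6)(2 9 8)| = 3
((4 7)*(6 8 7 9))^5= (9)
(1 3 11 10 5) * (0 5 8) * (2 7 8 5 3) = (0 3 11 10 5 1 2 7 8) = [3, 2, 7, 11, 4, 1, 6, 8, 0, 9, 5, 10]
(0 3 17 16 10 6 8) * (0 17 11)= [3, 1, 2, 11, 4, 5, 8, 7, 17, 9, 6, 0, 12, 13, 14, 15, 10, 16]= (0 3 11)(6 8 17 16 10)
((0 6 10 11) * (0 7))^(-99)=(0 6 10 11 7)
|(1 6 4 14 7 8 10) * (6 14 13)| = 15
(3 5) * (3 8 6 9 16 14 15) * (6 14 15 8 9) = (3 5 9 16 15)(8 14) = [0, 1, 2, 5, 4, 9, 6, 7, 14, 16, 10, 11, 12, 13, 8, 3, 15]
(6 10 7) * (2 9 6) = (2 9 6 10 7) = [0, 1, 9, 3, 4, 5, 10, 2, 8, 6, 7]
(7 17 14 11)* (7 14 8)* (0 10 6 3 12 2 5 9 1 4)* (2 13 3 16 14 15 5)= (0 10 6 16 14 11 15 5 9 1 4)(3 12 13)(7 17 8)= [10, 4, 2, 12, 0, 9, 16, 17, 7, 1, 6, 15, 13, 3, 11, 5, 14, 8]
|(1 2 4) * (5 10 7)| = 3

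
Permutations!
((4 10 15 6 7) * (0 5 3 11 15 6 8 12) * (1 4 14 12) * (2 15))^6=(0 8 14 2 6 3 4)(1 12 15 7 11 10 5)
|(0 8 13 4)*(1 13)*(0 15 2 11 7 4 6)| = 5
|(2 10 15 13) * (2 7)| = |(2 10 15 13 7)| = 5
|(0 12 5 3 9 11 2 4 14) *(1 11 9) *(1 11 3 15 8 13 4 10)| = 40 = |(0 12 5 15 8 13 4 14)(1 3 11 2 10)|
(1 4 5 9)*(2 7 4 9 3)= [0, 9, 7, 2, 5, 3, 6, 4, 8, 1]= (1 9)(2 7 4 5 3)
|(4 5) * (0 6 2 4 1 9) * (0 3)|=8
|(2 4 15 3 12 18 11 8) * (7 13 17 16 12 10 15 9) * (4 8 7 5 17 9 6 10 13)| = |(2 8)(3 13 9 5 17 16 12 18 11 7 4 6 10 15)| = 14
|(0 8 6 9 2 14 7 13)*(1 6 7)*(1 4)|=|(0 8 7 13)(1 6 9 2 14 4)|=12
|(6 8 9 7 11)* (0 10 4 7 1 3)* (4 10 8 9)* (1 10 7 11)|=10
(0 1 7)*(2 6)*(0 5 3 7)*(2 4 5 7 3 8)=[1, 0, 6, 3, 5, 8, 4, 7, 2]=(0 1)(2 6 4 5 8)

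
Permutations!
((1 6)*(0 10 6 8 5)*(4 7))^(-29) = ((0 10 6 1 8 5)(4 7))^(-29) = (0 10 6 1 8 5)(4 7)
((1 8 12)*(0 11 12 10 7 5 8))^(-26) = ((0 11 12 1)(5 8 10 7))^(-26) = (0 12)(1 11)(5 10)(7 8)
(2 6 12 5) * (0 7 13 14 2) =(0 7 13 14 2 6 12 5) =[7, 1, 6, 3, 4, 0, 12, 13, 8, 9, 10, 11, 5, 14, 2]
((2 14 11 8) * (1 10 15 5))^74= (1 15)(2 11)(5 10)(8 14)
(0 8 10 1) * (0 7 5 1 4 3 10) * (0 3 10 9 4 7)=[8, 0, 2, 9, 10, 1, 6, 5, 3, 4, 7]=(0 8 3 9 4 10 7 5 1)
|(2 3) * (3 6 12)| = 4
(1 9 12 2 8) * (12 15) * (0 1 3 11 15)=(0 1 9)(2 8 3 11 15 12)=[1, 9, 8, 11, 4, 5, 6, 7, 3, 0, 10, 15, 2, 13, 14, 12]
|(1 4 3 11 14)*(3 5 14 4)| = |(1 3 11 4 5 14)| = 6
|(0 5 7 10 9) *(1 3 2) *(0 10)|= 6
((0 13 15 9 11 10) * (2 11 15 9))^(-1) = ((0 13 9 15 2 11 10))^(-1) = (0 10 11 2 15 9 13)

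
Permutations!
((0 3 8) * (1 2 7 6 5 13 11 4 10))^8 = (0 8 3)(1 10 4 11 13 5 6 7 2)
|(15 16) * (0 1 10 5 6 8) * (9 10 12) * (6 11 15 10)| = |(0 1 12 9 6 8)(5 11 15 16 10)| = 30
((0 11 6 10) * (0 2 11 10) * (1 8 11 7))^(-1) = ((0 10 2 7 1 8 11 6))^(-1) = (0 6 11 8 1 7 2 10)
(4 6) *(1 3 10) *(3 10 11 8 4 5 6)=(1 10)(3 11 8 4)(5 6)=[0, 10, 2, 11, 3, 6, 5, 7, 4, 9, 1, 8]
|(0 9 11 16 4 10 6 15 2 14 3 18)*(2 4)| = |(0 9 11 16 2 14 3 18)(4 10 6 15)| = 8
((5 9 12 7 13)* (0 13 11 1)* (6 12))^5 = (0 12 13 7 5 11 9 1 6)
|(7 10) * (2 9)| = 2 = |(2 9)(7 10)|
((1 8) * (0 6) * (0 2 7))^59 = (0 7 2 6)(1 8) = ((0 6 2 7)(1 8))^59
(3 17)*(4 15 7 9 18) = [0, 1, 2, 17, 15, 5, 6, 9, 8, 18, 10, 11, 12, 13, 14, 7, 16, 3, 4] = (3 17)(4 15 7 9 18)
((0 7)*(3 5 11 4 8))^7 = (0 7)(3 11 8 5 4)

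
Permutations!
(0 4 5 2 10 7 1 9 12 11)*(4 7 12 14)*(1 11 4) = (0 7 11)(1 9 14)(2 10 12 4 5) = [7, 9, 10, 3, 5, 2, 6, 11, 8, 14, 12, 0, 4, 13, 1]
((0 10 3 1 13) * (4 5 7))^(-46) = (0 13 1 3 10)(4 7 5)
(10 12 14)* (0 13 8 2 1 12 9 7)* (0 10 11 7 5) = (0 13 8 2 1 12 14 11 7 10 9 5) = [13, 12, 1, 3, 4, 0, 6, 10, 2, 5, 9, 7, 14, 8, 11]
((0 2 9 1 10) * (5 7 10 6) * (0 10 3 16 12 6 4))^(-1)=((0 2 9 1 4)(3 16 12 6 5 7))^(-1)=(0 4 1 9 2)(3 7 5 6 12 16)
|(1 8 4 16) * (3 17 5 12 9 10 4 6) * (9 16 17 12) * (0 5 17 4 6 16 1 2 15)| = 12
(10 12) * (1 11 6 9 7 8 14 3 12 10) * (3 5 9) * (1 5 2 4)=(1 11 6 3 12 5 9 7 8 14 2 4)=[0, 11, 4, 12, 1, 9, 3, 8, 14, 7, 10, 6, 5, 13, 2]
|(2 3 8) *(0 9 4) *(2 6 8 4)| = 10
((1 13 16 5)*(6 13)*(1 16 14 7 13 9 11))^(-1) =(1 11 9 6)(5 16)(7 14 13) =((1 6 9 11)(5 16)(7 13 14))^(-1)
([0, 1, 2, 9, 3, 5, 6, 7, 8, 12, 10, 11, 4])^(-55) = (3 9 12 4)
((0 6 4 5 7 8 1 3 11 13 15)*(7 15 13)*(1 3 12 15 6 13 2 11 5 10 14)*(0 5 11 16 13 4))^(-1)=((0 4 10 14 1 12 15 5 6)(2 16 13)(3 11 7 8))^(-1)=(0 6 5 15 12 1 14 10 4)(2 13 16)(3 8 7 11)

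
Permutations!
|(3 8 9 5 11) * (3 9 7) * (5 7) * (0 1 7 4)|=9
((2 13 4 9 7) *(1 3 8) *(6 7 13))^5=(1 8 3)(2 7 6)(4 13 9)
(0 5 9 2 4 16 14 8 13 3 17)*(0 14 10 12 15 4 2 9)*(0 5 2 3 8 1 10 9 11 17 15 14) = [2, 10, 3, 15, 16, 5, 6, 7, 13, 11, 12, 17, 14, 8, 1, 4, 9, 0] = (0 2 3 15 4 16 9 11 17)(1 10 12 14)(8 13)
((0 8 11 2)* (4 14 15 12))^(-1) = (0 2 11 8)(4 12 15 14)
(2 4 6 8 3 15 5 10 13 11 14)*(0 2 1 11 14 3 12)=(0 2 4 6 8 12)(1 11 3 15 5 10 13 14)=[2, 11, 4, 15, 6, 10, 8, 7, 12, 9, 13, 3, 0, 14, 1, 5]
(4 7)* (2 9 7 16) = (2 9 7 4 16) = [0, 1, 9, 3, 16, 5, 6, 4, 8, 7, 10, 11, 12, 13, 14, 15, 2]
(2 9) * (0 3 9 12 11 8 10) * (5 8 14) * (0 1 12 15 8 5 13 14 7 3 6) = (0 6)(1 12 11 7 3 9 2 15 8 10)(13 14) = [6, 12, 15, 9, 4, 5, 0, 3, 10, 2, 1, 7, 11, 14, 13, 8]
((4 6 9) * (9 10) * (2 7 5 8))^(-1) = ((2 7 5 8)(4 6 10 9))^(-1) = (2 8 5 7)(4 9 10 6)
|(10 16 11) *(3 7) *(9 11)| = 4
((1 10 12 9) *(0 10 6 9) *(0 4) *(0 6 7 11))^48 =(0 4 1)(6 7 10)(9 11 12)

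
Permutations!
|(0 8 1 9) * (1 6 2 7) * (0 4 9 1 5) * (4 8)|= |(0 4 9 8 6 2 7 5)|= 8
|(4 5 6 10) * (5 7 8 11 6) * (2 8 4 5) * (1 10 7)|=9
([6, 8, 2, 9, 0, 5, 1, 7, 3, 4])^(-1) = [4, 6, 2, 8, 9, 5, 0, 7, 1, 3]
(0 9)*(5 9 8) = (0 8 5 9) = [8, 1, 2, 3, 4, 9, 6, 7, 5, 0]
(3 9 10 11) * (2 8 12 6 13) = [0, 1, 8, 9, 4, 5, 13, 7, 12, 10, 11, 3, 6, 2] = (2 8 12 6 13)(3 9 10 11)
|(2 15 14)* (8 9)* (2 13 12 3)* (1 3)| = |(1 3 2 15 14 13 12)(8 9)| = 14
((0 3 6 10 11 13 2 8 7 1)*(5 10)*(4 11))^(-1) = (0 1 7 8 2 13 11 4 10 5 6 3)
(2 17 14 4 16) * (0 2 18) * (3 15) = (0 2 17 14 4 16 18)(3 15) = [2, 1, 17, 15, 16, 5, 6, 7, 8, 9, 10, 11, 12, 13, 4, 3, 18, 14, 0]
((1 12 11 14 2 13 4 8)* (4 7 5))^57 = ((1 12 11 14 2 13 7 5 4 8))^57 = (1 5 2 12 4 13 11 8 7 14)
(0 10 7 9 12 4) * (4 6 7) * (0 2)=(0 10 4 2)(6 7 9 12)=[10, 1, 0, 3, 2, 5, 7, 9, 8, 12, 4, 11, 6]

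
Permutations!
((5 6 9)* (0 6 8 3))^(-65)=((0 6 9 5 8 3))^(-65)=(0 6 9 5 8 3)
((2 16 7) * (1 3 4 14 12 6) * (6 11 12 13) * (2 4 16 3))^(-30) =(1 14 16)(2 13 7)(3 6 4)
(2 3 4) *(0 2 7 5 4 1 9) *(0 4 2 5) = [5, 9, 3, 1, 7, 2, 6, 0, 8, 4] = (0 5 2 3 1 9 4 7)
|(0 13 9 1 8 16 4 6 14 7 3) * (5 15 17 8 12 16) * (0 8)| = |(0 13 9 1 12 16 4 6 14 7 3 8 5 15 17)| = 15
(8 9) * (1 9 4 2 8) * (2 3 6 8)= (1 9)(3 6 8 4)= [0, 9, 2, 6, 3, 5, 8, 7, 4, 1]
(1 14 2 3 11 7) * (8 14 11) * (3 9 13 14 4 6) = (1 11 7)(2 9 13 14)(3 8 4 6) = [0, 11, 9, 8, 6, 5, 3, 1, 4, 13, 10, 7, 12, 14, 2]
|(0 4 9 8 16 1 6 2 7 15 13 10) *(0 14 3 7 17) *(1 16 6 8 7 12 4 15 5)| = |(0 15 13 10 14 3 12 4 9 7 5 1 8 6 2 17)| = 16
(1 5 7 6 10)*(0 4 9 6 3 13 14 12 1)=(0 4 9 6 10)(1 5 7 3 13 14 12)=[4, 5, 2, 13, 9, 7, 10, 3, 8, 6, 0, 11, 1, 14, 12]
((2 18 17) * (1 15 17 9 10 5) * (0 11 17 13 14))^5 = ((0 11 17 2 18 9 10 5 1 15 13 14))^5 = (0 9 13 2 1 11 10 14 18 15 17 5)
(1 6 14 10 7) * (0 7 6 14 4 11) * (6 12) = (0 7 1 14 10 12 6 4 11) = [7, 14, 2, 3, 11, 5, 4, 1, 8, 9, 12, 0, 6, 13, 10]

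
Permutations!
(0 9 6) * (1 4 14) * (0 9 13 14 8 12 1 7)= (0 13 14 7)(1 4 8 12)(6 9)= [13, 4, 2, 3, 8, 5, 9, 0, 12, 6, 10, 11, 1, 14, 7]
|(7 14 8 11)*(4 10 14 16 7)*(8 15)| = 6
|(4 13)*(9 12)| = |(4 13)(9 12)| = 2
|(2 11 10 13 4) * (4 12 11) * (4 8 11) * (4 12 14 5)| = 8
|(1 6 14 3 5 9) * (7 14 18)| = 8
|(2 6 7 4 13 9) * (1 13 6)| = |(1 13 9 2)(4 6 7)| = 12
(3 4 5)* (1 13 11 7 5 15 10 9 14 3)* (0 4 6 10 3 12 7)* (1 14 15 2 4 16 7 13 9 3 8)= (0 16 7 5 14 12 13 11)(1 9 15 8)(2 4)(3 6 10)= [16, 9, 4, 6, 2, 14, 10, 5, 1, 15, 3, 0, 13, 11, 12, 8, 7]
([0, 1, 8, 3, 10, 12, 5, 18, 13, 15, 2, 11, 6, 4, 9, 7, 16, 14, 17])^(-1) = [0, 1, 10, 3, 13, 6, 12, 15, 2, 14, 4, 11, 5, 8, 17, 9, 16, 18, 7]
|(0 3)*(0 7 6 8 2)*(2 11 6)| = 12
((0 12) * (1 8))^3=(0 12)(1 8)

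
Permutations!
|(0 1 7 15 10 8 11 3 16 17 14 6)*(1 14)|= |(0 14 6)(1 7 15 10 8 11 3 16 17)|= 9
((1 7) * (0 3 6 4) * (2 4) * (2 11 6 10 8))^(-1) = (0 4 2 8 10 3)(1 7)(6 11) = ((0 3 10 8 2 4)(1 7)(6 11))^(-1)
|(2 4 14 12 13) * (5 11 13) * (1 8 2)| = 9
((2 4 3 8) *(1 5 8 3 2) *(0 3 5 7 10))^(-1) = ((0 3 5 8 1 7 10)(2 4))^(-1) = (0 10 7 1 8 5 3)(2 4)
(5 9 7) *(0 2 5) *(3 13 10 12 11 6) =(0 2 5 9 7)(3 13 10 12 11 6) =[2, 1, 5, 13, 4, 9, 3, 0, 8, 7, 12, 6, 11, 10]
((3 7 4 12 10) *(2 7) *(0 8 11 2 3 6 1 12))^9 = (0 2)(1 12 10 6)(4 11)(7 8)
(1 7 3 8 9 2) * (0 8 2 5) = (0 8 9 5)(1 7 3 2) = [8, 7, 1, 2, 4, 0, 6, 3, 9, 5]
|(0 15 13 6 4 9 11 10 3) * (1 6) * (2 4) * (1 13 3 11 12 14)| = |(0 15 3)(1 6 2 4 9 12 14)(10 11)| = 42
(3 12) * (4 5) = [0, 1, 2, 12, 5, 4, 6, 7, 8, 9, 10, 11, 3] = (3 12)(4 5)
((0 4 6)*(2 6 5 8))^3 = (0 8)(2 4)(5 6)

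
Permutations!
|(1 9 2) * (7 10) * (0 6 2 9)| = |(0 6 2 1)(7 10)| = 4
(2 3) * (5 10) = (2 3)(5 10) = [0, 1, 3, 2, 4, 10, 6, 7, 8, 9, 5]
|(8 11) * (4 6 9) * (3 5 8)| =12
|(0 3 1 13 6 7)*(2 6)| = 7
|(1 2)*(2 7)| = |(1 7 2)| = 3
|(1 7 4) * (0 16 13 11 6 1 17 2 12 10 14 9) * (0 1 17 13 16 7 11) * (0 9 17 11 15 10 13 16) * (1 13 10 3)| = 60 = |(0 7 4 16)(1 15 3)(2 12 10 14 17)(6 11)(9 13)|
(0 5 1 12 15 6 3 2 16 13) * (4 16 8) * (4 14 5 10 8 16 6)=(0 10 8 14 5 1 12 15 4 6 3 2 16 13)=[10, 12, 16, 2, 6, 1, 3, 7, 14, 9, 8, 11, 15, 0, 5, 4, 13]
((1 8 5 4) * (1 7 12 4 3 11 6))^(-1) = (1 6 11 3 5 8)(4 12 7)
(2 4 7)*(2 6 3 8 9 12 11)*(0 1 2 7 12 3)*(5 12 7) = [1, 2, 4, 8, 7, 12, 0, 6, 9, 3, 10, 5, 11] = (0 1 2 4 7 6)(3 8 9)(5 12 11)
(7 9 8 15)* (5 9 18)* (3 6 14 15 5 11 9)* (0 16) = (0 16)(3 6 14 15 7 18 11 9 8 5) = [16, 1, 2, 6, 4, 3, 14, 18, 5, 8, 10, 9, 12, 13, 15, 7, 0, 17, 11]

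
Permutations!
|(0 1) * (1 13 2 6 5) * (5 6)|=5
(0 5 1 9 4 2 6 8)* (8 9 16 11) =(0 5 1 16 11 8)(2 6 9 4) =[5, 16, 6, 3, 2, 1, 9, 7, 0, 4, 10, 8, 12, 13, 14, 15, 11]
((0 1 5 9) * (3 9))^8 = ((0 1 5 3 9))^8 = (0 3 1 9 5)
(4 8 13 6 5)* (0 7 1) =(0 7 1)(4 8 13 6 5) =[7, 0, 2, 3, 8, 4, 5, 1, 13, 9, 10, 11, 12, 6]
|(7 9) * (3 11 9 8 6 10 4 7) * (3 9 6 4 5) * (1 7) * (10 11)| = 12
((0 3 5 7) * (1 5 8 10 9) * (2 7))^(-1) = (0 7 2 5 1 9 10 8 3)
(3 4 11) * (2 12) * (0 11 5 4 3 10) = (0 11 10)(2 12)(4 5) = [11, 1, 12, 3, 5, 4, 6, 7, 8, 9, 0, 10, 2]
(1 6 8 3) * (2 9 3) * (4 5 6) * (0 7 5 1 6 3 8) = [7, 4, 9, 6, 1, 3, 0, 5, 2, 8] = (0 7 5 3 6)(1 4)(2 9 8)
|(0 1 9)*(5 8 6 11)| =12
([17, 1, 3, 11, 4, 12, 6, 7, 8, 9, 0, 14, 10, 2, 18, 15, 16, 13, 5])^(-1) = (0 10 12 5 18 14 11 3 2 13 17)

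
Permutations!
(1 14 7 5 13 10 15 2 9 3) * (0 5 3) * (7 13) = (0 5 7 3 1 14 13 10 15 2 9) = [5, 14, 9, 1, 4, 7, 6, 3, 8, 0, 15, 11, 12, 10, 13, 2]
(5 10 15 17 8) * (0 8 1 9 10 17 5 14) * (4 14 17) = (0 8 17 1 9 10 15 5 4 14) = [8, 9, 2, 3, 14, 4, 6, 7, 17, 10, 15, 11, 12, 13, 0, 5, 16, 1]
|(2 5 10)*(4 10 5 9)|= 4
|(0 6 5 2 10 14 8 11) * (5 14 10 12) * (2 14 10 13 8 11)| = 10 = |(0 6 10 13 8 2 12 5 14 11)|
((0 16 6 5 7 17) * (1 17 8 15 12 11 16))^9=((0 1 17)(5 7 8 15 12 11 16 6))^9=(17)(5 7 8 15 12 11 16 6)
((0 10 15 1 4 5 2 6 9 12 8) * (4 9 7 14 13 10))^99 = (0 4 5 2 6 7 14 13 10 15 1 9 12 8)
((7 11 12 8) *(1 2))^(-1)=(1 2)(7 8 12 11)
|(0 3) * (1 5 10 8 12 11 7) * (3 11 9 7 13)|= |(0 11 13 3)(1 5 10 8 12 9 7)|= 28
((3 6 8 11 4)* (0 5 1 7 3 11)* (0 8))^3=(0 7)(1 6)(3 5)(4 11)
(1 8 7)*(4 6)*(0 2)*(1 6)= (0 2)(1 8 7 6 4)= [2, 8, 0, 3, 1, 5, 4, 6, 7]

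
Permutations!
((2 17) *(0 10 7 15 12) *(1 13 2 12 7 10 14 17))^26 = (0 17)(1 2 13)(12 14)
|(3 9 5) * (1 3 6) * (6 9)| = |(1 3 6)(5 9)| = 6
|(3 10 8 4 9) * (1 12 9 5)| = 8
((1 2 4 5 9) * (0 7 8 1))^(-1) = ((0 7 8 1 2 4 5 9))^(-1) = (0 9 5 4 2 1 8 7)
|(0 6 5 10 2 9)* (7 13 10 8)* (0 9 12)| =|(0 6 5 8 7 13 10 2 12)| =9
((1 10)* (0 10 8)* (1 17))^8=(0 1 10 8 17)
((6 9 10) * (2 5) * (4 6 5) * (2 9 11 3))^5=(11)(5 10 9)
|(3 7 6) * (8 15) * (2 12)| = 6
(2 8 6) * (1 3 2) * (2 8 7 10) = (1 3 8 6)(2 7 10) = [0, 3, 7, 8, 4, 5, 1, 10, 6, 9, 2]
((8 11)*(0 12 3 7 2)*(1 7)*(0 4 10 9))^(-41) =(0 7 9 1 10 3 4 12 2)(8 11)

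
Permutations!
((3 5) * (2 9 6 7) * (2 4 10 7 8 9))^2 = ((3 5)(4 10 7)(6 8 9))^2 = (4 7 10)(6 9 8)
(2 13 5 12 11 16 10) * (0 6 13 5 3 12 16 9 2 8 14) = (0 6 13 3 12 11 9 2 5 16 10 8 14) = [6, 1, 5, 12, 4, 16, 13, 7, 14, 2, 8, 9, 11, 3, 0, 15, 10]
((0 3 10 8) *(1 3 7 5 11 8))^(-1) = ((0 7 5 11 8)(1 3 10))^(-1) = (0 8 11 5 7)(1 10 3)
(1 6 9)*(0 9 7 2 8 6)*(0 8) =(0 9 1 8 6 7 2) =[9, 8, 0, 3, 4, 5, 7, 2, 6, 1]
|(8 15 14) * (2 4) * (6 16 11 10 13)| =30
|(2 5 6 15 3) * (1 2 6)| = |(1 2 5)(3 6 15)| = 3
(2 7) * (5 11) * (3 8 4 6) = (2 7)(3 8 4 6)(5 11) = [0, 1, 7, 8, 6, 11, 3, 2, 4, 9, 10, 5]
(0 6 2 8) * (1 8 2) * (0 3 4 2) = (0 6 1 8 3 4 2) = [6, 8, 0, 4, 2, 5, 1, 7, 3]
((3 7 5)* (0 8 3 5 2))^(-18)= ((0 8 3 7 2))^(-18)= (0 3 2 8 7)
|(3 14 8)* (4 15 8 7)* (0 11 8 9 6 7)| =|(0 11 8 3 14)(4 15 9 6 7)| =5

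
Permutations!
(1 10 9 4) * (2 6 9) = (1 10 2 6 9 4) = [0, 10, 6, 3, 1, 5, 9, 7, 8, 4, 2]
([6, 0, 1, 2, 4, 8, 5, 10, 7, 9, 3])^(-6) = (0 8 3)(1 5 10)(2 6 7)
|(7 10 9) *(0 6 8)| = |(0 6 8)(7 10 9)| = 3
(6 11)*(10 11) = [0, 1, 2, 3, 4, 5, 10, 7, 8, 9, 11, 6] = (6 10 11)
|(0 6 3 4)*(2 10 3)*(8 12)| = |(0 6 2 10 3 4)(8 12)| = 6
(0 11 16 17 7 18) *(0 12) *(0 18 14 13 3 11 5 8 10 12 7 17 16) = (0 5 8 10 12 18 7 14 13 3 11) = [5, 1, 2, 11, 4, 8, 6, 14, 10, 9, 12, 0, 18, 3, 13, 15, 16, 17, 7]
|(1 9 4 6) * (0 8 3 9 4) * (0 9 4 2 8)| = |(9)(1 2 8 3 4 6)| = 6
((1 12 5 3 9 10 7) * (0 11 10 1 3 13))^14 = ((0 11 10 7 3 9 1 12 5 13))^14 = (0 3 5 10 1)(7 12 11 9 13)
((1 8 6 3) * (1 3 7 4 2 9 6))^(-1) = ((1 8)(2 9 6 7 4))^(-1) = (1 8)(2 4 7 6 9)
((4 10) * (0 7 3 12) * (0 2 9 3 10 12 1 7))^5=((1 7 10 4 12 2 9 3))^5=(1 2 10 3 12 7 9 4)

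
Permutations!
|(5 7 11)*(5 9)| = 4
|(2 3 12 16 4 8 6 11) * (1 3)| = 9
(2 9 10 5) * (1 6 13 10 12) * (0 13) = (0 13 10 5 2 9 12 1 6) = [13, 6, 9, 3, 4, 2, 0, 7, 8, 12, 5, 11, 1, 10]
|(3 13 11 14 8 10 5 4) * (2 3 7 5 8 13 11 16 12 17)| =|(2 3 11 14 13 16 12 17)(4 7 5)(8 10)| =24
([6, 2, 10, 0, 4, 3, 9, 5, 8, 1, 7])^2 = (0 9 2 7 3 6 1 10 5)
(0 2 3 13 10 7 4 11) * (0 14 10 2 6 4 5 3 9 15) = (0 6 4 11 14 10 7 5 3 13 2 9 15) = [6, 1, 9, 13, 11, 3, 4, 5, 8, 15, 7, 14, 12, 2, 10, 0]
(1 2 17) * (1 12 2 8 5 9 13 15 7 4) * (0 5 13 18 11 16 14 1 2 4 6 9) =(0 5)(1 8 13 15 7 6 9 18 11 16 14)(2 17 12 4) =[5, 8, 17, 3, 2, 0, 9, 6, 13, 18, 10, 16, 4, 15, 1, 7, 14, 12, 11]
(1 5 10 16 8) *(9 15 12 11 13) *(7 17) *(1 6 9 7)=[0, 5, 2, 3, 4, 10, 9, 17, 6, 15, 16, 13, 11, 7, 14, 12, 8, 1]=(1 5 10 16 8 6 9 15 12 11 13 7 17)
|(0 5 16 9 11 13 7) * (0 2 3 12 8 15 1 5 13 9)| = |(0 13 7 2 3 12 8 15 1 5 16)(9 11)| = 22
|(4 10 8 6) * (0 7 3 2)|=4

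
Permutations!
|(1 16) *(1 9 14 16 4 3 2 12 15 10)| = 21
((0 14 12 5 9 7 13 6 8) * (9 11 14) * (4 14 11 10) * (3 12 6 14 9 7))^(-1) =(0 8 6 14 13 7)(3 9 4 10 5 12)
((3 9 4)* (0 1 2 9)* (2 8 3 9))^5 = ((0 1 8 3)(4 9))^5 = (0 1 8 3)(4 9)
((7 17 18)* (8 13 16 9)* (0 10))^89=(0 10)(7 18 17)(8 13 16 9)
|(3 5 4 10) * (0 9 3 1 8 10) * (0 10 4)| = 4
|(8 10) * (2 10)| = |(2 10 8)| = 3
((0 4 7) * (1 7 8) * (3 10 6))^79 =((0 4 8 1 7)(3 10 6))^79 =(0 7 1 8 4)(3 10 6)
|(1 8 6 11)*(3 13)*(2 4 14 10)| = 4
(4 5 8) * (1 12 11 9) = (1 12 11 9)(4 5 8) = [0, 12, 2, 3, 5, 8, 6, 7, 4, 1, 10, 9, 11]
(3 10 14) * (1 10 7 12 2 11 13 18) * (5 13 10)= (1 5 13 18)(2 11 10 14 3 7 12)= [0, 5, 11, 7, 4, 13, 6, 12, 8, 9, 14, 10, 2, 18, 3, 15, 16, 17, 1]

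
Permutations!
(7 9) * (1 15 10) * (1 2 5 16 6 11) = (1 15 10 2 5 16 6 11)(7 9) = [0, 15, 5, 3, 4, 16, 11, 9, 8, 7, 2, 1, 12, 13, 14, 10, 6]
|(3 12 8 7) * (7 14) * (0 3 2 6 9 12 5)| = |(0 3 5)(2 6 9 12 8 14 7)| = 21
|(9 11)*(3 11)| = |(3 11 9)| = 3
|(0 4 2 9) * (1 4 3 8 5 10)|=|(0 3 8 5 10 1 4 2 9)|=9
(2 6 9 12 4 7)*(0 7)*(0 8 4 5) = (0 7 2 6 9 12 5)(4 8) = [7, 1, 6, 3, 8, 0, 9, 2, 4, 12, 10, 11, 5]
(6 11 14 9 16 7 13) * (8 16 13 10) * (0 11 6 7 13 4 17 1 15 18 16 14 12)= [11, 15, 2, 3, 17, 5, 6, 10, 14, 4, 8, 12, 0, 7, 9, 18, 13, 1, 16]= (0 11 12)(1 15 18 16 13 7 10 8 14 9 4 17)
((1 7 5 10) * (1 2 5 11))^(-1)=((1 7 11)(2 5 10))^(-1)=(1 11 7)(2 10 5)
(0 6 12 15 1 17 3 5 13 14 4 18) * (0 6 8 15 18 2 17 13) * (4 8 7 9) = (0 7 9 4 2 17 3 5)(1 13 14 8 15)(6 12 18) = [7, 13, 17, 5, 2, 0, 12, 9, 15, 4, 10, 11, 18, 14, 8, 1, 16, 3, 6]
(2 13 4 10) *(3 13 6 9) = (2 6 9 3 13 4 10) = [0, 1, 6, 13, 10, 5, 9, 7, 8, 3, 2, 11, 12, 4]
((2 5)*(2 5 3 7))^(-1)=((2 3 7))^(-1)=(2 7 3)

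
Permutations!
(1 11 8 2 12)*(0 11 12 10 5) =[11, 12, 10, 3, 4, 0, 6, 7, 2, 9, 5, 8, 1] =(0 11 8 2 10 5)(1 12)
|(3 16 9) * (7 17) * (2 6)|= |(2 6)(3 16 9)(7 17)|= 6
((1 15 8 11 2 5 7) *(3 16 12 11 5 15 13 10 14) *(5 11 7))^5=((1 13 10 14 3 16 12 7)(2 15 8 11))^5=(1 16 10 7 3 13 12 14)(2 15 8 11)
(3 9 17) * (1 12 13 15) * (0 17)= (0 17 3 9)(1 12 13 15)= [17, 12, 2, 9, 4, 5, 6, 7, 8, 0, 10, 11, 13, 15, 14, 1, 16, 3]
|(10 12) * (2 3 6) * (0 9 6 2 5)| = 4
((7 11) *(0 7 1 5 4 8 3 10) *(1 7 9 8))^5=(1 4 5)(7 11)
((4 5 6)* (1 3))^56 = ((1 3)(4 5 6))^56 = (4 6 5)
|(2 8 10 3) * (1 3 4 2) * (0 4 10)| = 4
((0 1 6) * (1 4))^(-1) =(0 6 1 4)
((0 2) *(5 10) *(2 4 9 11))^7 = (0 9 2 4 11)(5 10)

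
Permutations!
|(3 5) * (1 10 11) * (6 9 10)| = |(1 6 9 10 11)(3 5)| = 10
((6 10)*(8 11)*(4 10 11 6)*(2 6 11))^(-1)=(2 6)(4 10)(8 11)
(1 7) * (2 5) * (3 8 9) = (1 7)(2 5)(3 8 9) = [0, 7, 5, 8, 4, 2, 6, 1, 9, 3]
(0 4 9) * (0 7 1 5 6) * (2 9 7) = [4, 5, 9, 3, 7, 6, 0, 1, 8, 2] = (0 4 7 1 5 6)(2 9)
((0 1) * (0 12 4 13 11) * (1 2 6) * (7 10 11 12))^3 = (13)(0 1 11 6 10 2 7)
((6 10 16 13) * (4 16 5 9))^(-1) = ((4 16 13 6 10 5 9))^(-1) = (4 9 5 10 6 13 16)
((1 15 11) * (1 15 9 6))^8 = (15)(1 6 9)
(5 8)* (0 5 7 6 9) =(0 5 8 7 6 9) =[5, 1, 2, 3, 4, 8, 9, 6, 7, 0]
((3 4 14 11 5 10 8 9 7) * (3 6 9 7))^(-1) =(3 9 6 7 8 10 5 11 14 4)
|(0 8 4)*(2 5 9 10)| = 12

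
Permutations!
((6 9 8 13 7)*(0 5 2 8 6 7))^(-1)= (0 13 8 2 5)(6 9)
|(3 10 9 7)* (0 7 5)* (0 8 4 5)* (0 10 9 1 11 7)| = 6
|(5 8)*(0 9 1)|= |(0 9 1)(5 8)|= 6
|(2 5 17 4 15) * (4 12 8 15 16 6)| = 6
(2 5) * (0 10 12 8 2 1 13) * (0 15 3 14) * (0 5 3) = (0 10 12 8 2 3 14 5 1 13 15) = [10, 13, 3, 14, 4, 1, 6, 7, 2, 9, 12, 11, 8, 15, 5, 0]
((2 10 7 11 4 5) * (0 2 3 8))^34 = (0 3 4 7 2 8 5 11 10)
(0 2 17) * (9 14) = [2, 1, 17, 3, 4, 5, 6, 7, 8, 14, 10, 11, 12, 13, 9, 15, 16, 0] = (0 2 17)(9 14)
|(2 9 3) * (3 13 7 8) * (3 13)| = |(2 9 3)(7 8 13)| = 3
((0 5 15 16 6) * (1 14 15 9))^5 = ((0 5 9 1 14 15 16 6))^5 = (0 15 9 6 14 5 16 1)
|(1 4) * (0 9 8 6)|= |(0 9 8 6)(1 4)|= 4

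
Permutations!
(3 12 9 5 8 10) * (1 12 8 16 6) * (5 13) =(1 12 9 13 5 16 6)(3 8 10) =[0, 12, 2, 8, 4, 16, 1, 7, 10, 13, 3, 11, 9, 5, 14, 15, 6]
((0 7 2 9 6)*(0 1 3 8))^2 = ((0 7 2 9 6 1 3 8))^2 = (0 2 6 3)(1 8 7 9)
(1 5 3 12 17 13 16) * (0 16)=(0 16 1 5 3 12 17 13)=[16, 5, 2, 12, 4, 3, 6, 7, 8, 9, 10, 11, 17, 0, 14, 15, 1, 13]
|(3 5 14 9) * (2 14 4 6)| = |(2 14 9 3 5 4 6)| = 7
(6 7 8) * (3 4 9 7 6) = [0, 1, 2, 4, 9, 5, 6, 8, 3, 7] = (3 4 9 7 8)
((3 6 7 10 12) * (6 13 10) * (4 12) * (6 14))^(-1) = (3 12 4 10 13)(6 14 7)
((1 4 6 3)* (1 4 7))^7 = (1 7)(3 4 6)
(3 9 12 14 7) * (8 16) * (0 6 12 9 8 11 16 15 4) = (0 6 12 14 7 3 8 15 4)(11 16) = [6, 1, 2, 8, 0, 5, 12, 3, 15, 9, 10, 16, 14, 13, 7, 4, 11]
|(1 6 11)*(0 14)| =|(0 14)(1 6 11)| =6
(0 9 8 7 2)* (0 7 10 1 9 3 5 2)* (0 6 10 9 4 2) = (0 3 5)(1 4 2 7 6 10)(8 9) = [3, 4, 7, 5, 2, 0, 10, 6, 9, 8, 1]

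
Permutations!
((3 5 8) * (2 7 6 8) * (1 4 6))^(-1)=((1 4 6 8 3 5 2 7))^(-1)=(1 7 2 5 3 8 6 4)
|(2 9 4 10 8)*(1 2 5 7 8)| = 15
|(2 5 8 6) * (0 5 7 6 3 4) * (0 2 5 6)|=8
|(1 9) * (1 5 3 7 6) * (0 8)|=6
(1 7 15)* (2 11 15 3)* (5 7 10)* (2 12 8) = (1 10 5 7 3 12 8 2 11 15) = [0, 10, 11, 12, 4, 7, 6, 3, 2, 9, 5, 15, 8, 13, 14, 1]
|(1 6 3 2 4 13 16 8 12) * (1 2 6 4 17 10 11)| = |(1 4 13 16 8 12 2 17 10 11)(3 6)| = 10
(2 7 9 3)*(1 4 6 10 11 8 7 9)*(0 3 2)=(0 3)(1 4 6 10 11 8 7)(2 9)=[3, 4, 9, 0, 6, 5, 10, 1, 7, 2, 11, 8]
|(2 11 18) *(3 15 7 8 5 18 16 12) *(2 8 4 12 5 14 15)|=|(2 11 16 5 18 8 14 15 7 4 12 3)|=12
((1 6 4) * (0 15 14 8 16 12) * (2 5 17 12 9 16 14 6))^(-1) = ((0 15 6 4 1 2 5 17 12)(8 14)(9 16))^(-1) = (0 12 17 5 2 1 4 6 15)(8 14)(9 16)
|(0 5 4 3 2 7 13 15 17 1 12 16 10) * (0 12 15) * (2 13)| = |(0 5 4 3 13)(1 15 17)(2 7)(10 12 16)| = 30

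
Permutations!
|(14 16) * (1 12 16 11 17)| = 6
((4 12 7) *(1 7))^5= (1 7 4 12)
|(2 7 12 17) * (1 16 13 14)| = |(1 16 13 14)(2 7 12 17)| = 4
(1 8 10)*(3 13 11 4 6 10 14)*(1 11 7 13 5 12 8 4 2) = (1 4 6 10 11 2)(3 5 12 8 14)(7 13) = [0, 4, 1, 5, 6, 12, 10, 13, 14, 9, 11, 2, 8, 7, 3]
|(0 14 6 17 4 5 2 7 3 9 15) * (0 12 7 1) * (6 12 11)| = 14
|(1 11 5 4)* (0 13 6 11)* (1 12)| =8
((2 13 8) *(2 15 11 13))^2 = (8 11)(13 15)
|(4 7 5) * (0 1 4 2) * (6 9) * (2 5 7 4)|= |(0 1 2)(6 9)|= 6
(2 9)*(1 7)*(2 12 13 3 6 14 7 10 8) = (1 10 8 2 9 12 13 3 6 14 7) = [0, 10, 9, 6, 4, 5, 14, 1, 2, 12, 8, 11, 13, 3, 7]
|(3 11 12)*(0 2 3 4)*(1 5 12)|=|(0 2 3 11 1 5 12 4)|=8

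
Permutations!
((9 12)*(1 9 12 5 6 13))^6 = ((1 9 5 6 13))^6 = (1 9 5 6 13)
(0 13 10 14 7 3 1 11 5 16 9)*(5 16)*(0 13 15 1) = (0 15 1 11 16 9 13 10 14 7 3) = [15, 11, 2, 0, 4, 5, 6, 3, 8, 13, 14, 16, 12, 10, 7, 1, 9]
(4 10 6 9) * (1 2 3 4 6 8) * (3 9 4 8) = (1 2 9 6 4 10 3 8) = [0, 2, 9, 8, 10, 5, 4, 7, 1, 6, 3]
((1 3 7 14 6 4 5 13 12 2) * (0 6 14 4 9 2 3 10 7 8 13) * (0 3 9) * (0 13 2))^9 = (14)(0 9 12 13 6)(1 10 7 4 5 3 8 2)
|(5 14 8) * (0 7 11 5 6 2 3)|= |(0 7 11 5 14 8 6 2 3)|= 9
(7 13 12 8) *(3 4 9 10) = [0, 1, 2, 4, 9, 5, 6, 13, 7, 10, 3, 11, 8, 12] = (3 4 9 10)(7 13 12 8)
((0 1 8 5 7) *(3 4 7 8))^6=(8)(0 1 3 4 7)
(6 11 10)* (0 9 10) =(0 9 10 6 11) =[9, 1, 2, 3, 4, 5, 11, 7, 8, 10, 6, 0]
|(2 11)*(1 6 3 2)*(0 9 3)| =7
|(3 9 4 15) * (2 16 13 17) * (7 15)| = 20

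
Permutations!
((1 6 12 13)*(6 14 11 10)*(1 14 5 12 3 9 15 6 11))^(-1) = (1 14 13 12 5)(3 6 15 9)(10 11)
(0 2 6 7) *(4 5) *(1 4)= (0 2 6 7)(1 4 5)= [2, 4, 6, 3, 5, 1, 7, 0]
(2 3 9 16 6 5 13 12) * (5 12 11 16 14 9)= (2 3 5 13 11 16 6 12)(9 14)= [0, 1, 3, 5, 4, 13, 12, 7, 8, 14, 10, 16, 2, 11, 9, 15, 6]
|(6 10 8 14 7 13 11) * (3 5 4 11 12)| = 11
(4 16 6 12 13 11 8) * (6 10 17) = (4 16 10 17 6 12 13 11 8) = [0, 1, 2, 3, 16, 5, 12, 7, 4, 9, 17, 8, 13, 11, 14, 15, 10, 6]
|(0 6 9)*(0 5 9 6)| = |(5 9)| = 2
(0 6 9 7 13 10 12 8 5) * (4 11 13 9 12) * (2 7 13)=(0 6 12 8 5)(2 7 9 13 10 4 11)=[6, 1, 7, 3, 11, 0, 12, 9, 5, 13, 4, 2, 8, 10]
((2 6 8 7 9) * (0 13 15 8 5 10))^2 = ((0 13 15 8 7 9 2 6 5 10))^2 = (0 15 7 2 5)(6 10 13 8 9)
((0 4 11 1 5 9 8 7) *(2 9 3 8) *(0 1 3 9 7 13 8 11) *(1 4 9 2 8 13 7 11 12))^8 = ((13)(0 9 8 7 4)(1 5 2 11 3 12))^8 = (13)(0 7 9 4 8)(1 2 3)(5 11 12)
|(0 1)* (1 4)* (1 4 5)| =3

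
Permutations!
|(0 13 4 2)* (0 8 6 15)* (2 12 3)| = 9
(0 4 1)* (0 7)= (0 4 1 7)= [4, 7, 2, 3, 1, 5, 6, 0]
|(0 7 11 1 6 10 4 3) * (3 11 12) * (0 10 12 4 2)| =10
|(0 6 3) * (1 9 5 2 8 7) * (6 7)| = |(0 7 1 9 5 2 8 6 3)| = 9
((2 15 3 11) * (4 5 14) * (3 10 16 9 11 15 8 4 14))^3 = (2 5 10 11 4 15 9 8 3 16)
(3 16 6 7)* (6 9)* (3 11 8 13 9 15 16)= (6 7 11 8 13 9)(15 16)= [0, 1, 2, 3, 4, 5, 7, 11, 13, 6, 10, 8, 12, 9, 14, 16, 15]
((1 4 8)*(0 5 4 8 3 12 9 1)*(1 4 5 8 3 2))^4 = (1 4 12)(2 9 3)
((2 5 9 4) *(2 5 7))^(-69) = (9)(2 7)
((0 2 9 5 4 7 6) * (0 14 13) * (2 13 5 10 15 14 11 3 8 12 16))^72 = (2 10 14 4 6 3 12)(5 7 11 8 16 9 15)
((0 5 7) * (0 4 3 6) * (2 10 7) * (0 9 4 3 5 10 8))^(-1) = ((0 10 7 3 6 9 4 5 2 8))^(-1) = (0 8 2 5 4 9 6 3 7 10)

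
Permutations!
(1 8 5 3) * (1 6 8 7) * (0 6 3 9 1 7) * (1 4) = (0 6 8 5 9 4 1) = [6, 0, 2, 3, 1, 9, 8, 7, 5, 4]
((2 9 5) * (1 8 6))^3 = ((1 8 6)(2 9 5))^3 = (9)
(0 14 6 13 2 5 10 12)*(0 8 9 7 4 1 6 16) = [14, 6, 5, 3, 1, 10, 13, 4, 9, 7, 12, 11, 8, 2, 16, 15, 0] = (0 14 16)(1 6 13 2 5 10 12 8 9 7 4)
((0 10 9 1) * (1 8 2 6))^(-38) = ((0 10 9 8 2 6 1))^(-38) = (0 2 10 6 9 1 8)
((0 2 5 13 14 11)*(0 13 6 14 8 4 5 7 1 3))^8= (0 1 2 3 7)(4 5 6 14 11 13 8)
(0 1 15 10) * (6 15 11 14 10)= (0 1 11 14 10)(6 15)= [1, 11, 2, 3, 4, 5, 15, 7, 8, 9, 0, 14, 12, 13, 10, 6]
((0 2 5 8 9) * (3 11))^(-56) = (11)(0 9 8 5 2)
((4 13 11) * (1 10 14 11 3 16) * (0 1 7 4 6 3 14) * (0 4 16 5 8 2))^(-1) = (0 2 8 5 3 6 11 14 13 4 10 1)(7 16)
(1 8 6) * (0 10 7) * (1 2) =[10, 8, 1, 3, 4, 5, 2, 0, 6, 9, 7] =(0 10 7)(1 8 6 2)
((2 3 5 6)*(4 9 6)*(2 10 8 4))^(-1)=(2 5 3)(4 8 10 6 9)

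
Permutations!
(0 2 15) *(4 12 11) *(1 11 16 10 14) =(0 2 15)(1 11 4 12 16 10 14) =[2, 11, 15, 3, 12, 5, 6, 7, 8, 9, 14, 4, 16, 13, 1, 0, 10]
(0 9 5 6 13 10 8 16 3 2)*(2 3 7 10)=(0 9 5 6 13 2)(7 10 8 16)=[9, 1, 0, 3, 4, 6, 13, 10, 16, 5, 8, 11, 12, 2, 14, 15, 7]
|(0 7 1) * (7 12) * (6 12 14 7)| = 4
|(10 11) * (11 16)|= |(10 16 11)|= 3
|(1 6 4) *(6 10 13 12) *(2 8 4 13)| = 15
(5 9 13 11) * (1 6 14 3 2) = (1 6 14 3 2)(5 9 13 11) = [0, 6, 1, 2, 4, 9, 14, 7, 8, 13, 10, 5, 12, 11, 3]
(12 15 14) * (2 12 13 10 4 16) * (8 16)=(2 12 15 14 13 10 4 8 16)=[0, 1, 12, 3, 8, 5, 6, 7, 16, 9, 4, 11, 15, 10, 13, 14, 2]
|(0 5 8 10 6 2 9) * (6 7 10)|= |(0 5 8 6 2 9)(7 10)|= 6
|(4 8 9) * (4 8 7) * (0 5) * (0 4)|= 4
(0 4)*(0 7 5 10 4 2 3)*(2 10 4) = [10, 1, 3, 0, 7, 4, 6, 5, 8, 9, 2] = (0 10 2 3)(4 7 5)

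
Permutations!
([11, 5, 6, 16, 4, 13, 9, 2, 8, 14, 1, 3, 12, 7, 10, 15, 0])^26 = (0 3)(1 10 14 9 6 2 7 13 5)(11 16)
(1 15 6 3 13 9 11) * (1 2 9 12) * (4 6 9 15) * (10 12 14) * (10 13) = [0, 4, 15, 10, 6, 5, 3, 7, 8, 11, 12, 2, 1, 14, 13, 9] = (1 4 6 3 10 12)(2 15 9 11)(13 14)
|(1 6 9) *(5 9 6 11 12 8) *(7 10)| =6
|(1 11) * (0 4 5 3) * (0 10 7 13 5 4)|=10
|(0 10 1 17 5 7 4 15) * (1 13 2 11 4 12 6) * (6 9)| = 7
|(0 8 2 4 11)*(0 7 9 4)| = 12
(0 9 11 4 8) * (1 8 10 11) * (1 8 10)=(0 9 8)(1 10 11 4)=[9, 10, 2, 3, 1, 5, 6, 7, 0, 8, 11, 4]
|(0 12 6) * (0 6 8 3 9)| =5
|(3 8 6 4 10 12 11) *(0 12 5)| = |(0 12 11 3 8 6 4 10 5)| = 9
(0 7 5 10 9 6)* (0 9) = (0 7 5 10)(6 9) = [7, 1, 2, 3, 4, 10, 9, 5, 8, 6, 0]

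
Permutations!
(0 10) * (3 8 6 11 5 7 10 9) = (0 9 3 8 6 11 5 7 10) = [9, 1, 2, 8, 4, 7, 11, 10, 6, 3, 0, 5]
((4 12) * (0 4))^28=(0 4 12)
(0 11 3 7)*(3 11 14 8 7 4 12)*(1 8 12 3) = (0 14 12 1 8 7)(3 4) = [14, 8, 2, 4, 3, 5, 6, 0, 7, 9, 10, 11, 1, 13, 12]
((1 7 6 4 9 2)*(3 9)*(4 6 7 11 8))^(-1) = (1 2 9 3 4 8 11)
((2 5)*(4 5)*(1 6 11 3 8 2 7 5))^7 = ((1 6 11 3 8 2 4)(5 7))^7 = (11)(5 7)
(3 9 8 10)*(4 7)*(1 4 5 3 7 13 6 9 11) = [0, 4, 2, 11, 13, 3, 9, 5, 10, 8, 7, 1, 12, 6] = (1 4 13 6 9 8 10 7 5 3 11)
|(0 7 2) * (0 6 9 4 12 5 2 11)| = |(0 7 11)(2 6 9 4 12 5)| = 6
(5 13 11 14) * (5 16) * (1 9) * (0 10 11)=(0 10 11 14 16 5 13)(1 9)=[10, 9, 2, 3, 4, 13, 6, 7, 8, 1, 11, 14, 12, 0, 16, 15, 5]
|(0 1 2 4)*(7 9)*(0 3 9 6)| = |(0 1 2 4 3 9 7 6)| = 8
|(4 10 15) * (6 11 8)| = 3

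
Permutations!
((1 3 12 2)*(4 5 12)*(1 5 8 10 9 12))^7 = ((1 3 4 8 10 9 12 2 5))^7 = (1 2 9 8 3 5 12 10 4)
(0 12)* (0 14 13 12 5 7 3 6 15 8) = (0 5 7 3 6 15 8)(12 14 13) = [5, 1, 2, 6, 4, 7, 15, 3, 0, 9, 10, 11, 14, 12, 13, 8]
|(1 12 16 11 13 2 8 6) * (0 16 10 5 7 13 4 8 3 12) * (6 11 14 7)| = |(0 16 14 7 13 2 3 12 10 5 6 1)(4 8 11)| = 12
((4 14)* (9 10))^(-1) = ((4 14)(9 10))^(-1) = (4 14)(9 10)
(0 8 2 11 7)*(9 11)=(0 8 2 9 11 7)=[8, 1, 9, 3, 4, 5, 6, 0, 2, 11, 10, 7]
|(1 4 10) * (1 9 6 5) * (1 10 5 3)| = 7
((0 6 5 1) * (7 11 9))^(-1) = ((0 6 5 1)(7 11 9))^(-1) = (0 1 5 6)(7 9 11)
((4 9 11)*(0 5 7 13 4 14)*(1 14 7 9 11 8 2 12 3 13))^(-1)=((0 5 9 8 2 12 3 13 4 11 7 1 14))^(-1)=(0 14 1 7 11 4 13 3 12 2 8 9 5)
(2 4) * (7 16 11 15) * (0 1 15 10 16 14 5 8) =(0 1 15 7 14 5 8)(2 4)(10 16 11) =[1, 15, 4, 3, 2, 8, 6, 14, 0, 9, 16, 10, 12, 13, 5, 7, 11]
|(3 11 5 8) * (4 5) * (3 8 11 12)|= |(3 12)(4 5 11)|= 6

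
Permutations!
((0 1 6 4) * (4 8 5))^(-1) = (0 4 5 8 6 1)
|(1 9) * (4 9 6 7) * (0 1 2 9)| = 10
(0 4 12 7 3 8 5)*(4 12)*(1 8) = (0 12 7 3 1 8 5) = [12, 8, 2, 1, 4, 0, 6, 3, 5, 9, 10, 11, 7]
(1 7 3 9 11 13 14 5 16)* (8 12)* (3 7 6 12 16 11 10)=(1 6 12 8 16)(3 9 10)(5 11 13 14)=[0, 6, 2, 9, 4, 11, 12, 7, 16, 10, 3, 13, 8, 14, 5, 15, 1]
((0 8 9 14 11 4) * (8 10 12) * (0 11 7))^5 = ((0 10 12 8 9 14 7)(4 11))^5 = (0 14 8 10 7 9 12)(4 11)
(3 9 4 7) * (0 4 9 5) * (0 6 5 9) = (0 4 7 3 9)(5 6) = [4, 1, 2, 9, 7, 6, 5, 3, 8, 0]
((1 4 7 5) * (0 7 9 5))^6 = ((0 7)(1 4 9 5))^6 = (1 9)(4 5)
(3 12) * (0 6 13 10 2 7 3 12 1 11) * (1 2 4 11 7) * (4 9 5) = (0 6 13 10 9 5 4 11)(1 7 3 2) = [6, 7, 1, 2, 11, 4, 13, 3, 8, 5, 9, 0, 12, 10]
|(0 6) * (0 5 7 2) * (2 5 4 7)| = 6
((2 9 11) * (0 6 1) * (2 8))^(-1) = (0 1 6)(2 8 11 9)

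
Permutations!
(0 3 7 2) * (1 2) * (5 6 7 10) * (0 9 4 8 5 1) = [3, 2, 9, 10, 8, 6, 7, 0, 5, 4, 1] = (0 3 10 1 2 9 4 8 5 6 7)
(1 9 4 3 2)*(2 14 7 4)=(1 9 2)(3 14 7 4)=[0, 9, 1, 14, 3, 5, 6, 4, 8, 2, 10, 11, 12, 13, 7]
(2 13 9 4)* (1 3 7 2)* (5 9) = [0, 3, 13, 7, 1, 9, 6, 2, 8, 4, 10, 11, 12, 5] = (1 3 7 2 13 5 9 4)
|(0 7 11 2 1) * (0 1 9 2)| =6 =|(0 7 11)(2 9)|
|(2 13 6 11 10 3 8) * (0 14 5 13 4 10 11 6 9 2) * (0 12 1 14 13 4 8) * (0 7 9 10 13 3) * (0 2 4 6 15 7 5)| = 15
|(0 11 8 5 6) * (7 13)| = 10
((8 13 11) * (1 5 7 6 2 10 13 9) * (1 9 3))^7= (1 11 2 5 8 10 7 3 13 6)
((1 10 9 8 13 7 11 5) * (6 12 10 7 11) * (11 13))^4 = (13)(1 10 5 12 11 6 8 7 9) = ((13)(1 7 6 12 10 9 8 11 5))^4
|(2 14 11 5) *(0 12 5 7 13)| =8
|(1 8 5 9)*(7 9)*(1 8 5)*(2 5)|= |(1 2 5 7 9 8)|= 6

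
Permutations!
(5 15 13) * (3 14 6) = (3 14 6)(5 15 13) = [0, 1, 2, 14, 4, 15, 3, 7, 8, 9, 10, 11, 12, 5, 6, 13]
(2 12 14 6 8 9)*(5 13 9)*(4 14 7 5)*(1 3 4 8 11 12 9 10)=(1 3 4 14 6 11 12 7 5 13 10)(2 9)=[0, 3, 9, 4, 14, 13, 11, 5, 8, 2, 1, 12, 7, 10, 6]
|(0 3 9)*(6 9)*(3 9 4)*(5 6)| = 4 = |(0 9)(3 5 6 4)|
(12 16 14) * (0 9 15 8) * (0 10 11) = (0 9 15 8 10 11)(12 16 14) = [9, 1, 2, 3, 4, 5, 6, 7, 10, 15, 11, 0, 16, 13, 12, 8, 14]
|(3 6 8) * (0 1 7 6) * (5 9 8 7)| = |(0 1 5 9 8 3)(6 7)| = 6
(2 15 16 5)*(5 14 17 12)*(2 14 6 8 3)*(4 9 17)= (2 15 16 6 8 3)(4 9 17 12 5 14)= [0, 1, 15, 2, 9, 14, 8, 7, 3, 17, 10, 11, 5, 13, 4, 16, 6, 12]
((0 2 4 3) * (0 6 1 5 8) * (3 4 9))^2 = (0 9 6 5)(1 8 2 3) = ((0 2 9 3 6 1 5 8))^2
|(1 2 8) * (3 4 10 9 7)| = 15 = |(1 2 8)(3 4 10 9 7)|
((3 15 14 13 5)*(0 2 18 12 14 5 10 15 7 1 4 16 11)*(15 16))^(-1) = (0 11 16 10 13 14 12 18 2)(1 7 3 5 15 4)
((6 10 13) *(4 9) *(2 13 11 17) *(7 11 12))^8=((2 13 6 10 12 7 11 17)(4 9))^8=(17)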